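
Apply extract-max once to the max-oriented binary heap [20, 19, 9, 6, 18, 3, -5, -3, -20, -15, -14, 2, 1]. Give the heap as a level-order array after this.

remove root 20; move last element 1 to root → [1, 19, 9, 6, 18, 3, -5, -3, -20, -15, -14, 2]
1 vs larger child 19 at index 1, swap → [19, 1, 9, 6, 18, 3, -5, -3, -20, -15, -14, 2]
1 vs larger child 18 at index 4, swap → [19, 18, 9, 6, 1, 3, -5, -3, -20, -15, -14, 2]

[19, 18, 9, 6, 1, 3, -5, -3, -20, -15, -14, 2]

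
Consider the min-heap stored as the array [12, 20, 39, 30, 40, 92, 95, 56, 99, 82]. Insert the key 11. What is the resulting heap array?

append 11 at index 10 → [12, 20, 39, 30, 40, 92, 95, 56, 99, 82, 11]
11 < parent 40 at index 4, swap → [12, 20, 39, 30, 11, 92, 95, 56, 99, 82, 40]
11 < parent 20 at index 1, swap → [12, 11, 39, 30, 20, 92, 95, 56, 99, 82, 40]
11 < parent 12 at index 0, swap → [11, 12, 39, 30, 20, 92, 95, 56, 99, 82, 40]

[11, 12, 39, 30, 20, 92, 95, 56, 99, 82, 40]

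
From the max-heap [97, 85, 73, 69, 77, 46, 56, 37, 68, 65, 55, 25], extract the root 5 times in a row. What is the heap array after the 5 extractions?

[68, 65, 56, 55, 37, 46, 25]

extract-max #1 returns 97:
  remove root 97; move last element 25 to root → [25, 85, 73, 69, 77, 46, 56, 37, 68, 65, 55]
  25 vs larger child 85 at index 1, swap → [85, 25, 73, 69, 77, 46, 56, 37, 68, 65, 55]
  25 vs larger child 77 at index 4, swap → [85, 77, 73, 69, 25, 46, 56, 37, 68, 65, 55]
  25 vs larger child 65 at index 9, swap → [85, 77, 73, 69, 65, 46, 56, 37, 68, 25, 55]
extract-max #2 returns 85:
  remove root 85; move last element 55 to root → [55, 77, 73, 69, 65, 46, 56, 37, 68, 25]
  55 vs larger child 77 at index 1, swap → [77, 55, 73, 69, 65, 46, 56, 37, 68, 25]
  55 vs larger child 69 at index 3, swap → [77, 69, 73, 55, 65, 46, 56, 37, 68, 25]
  55 vs larger child 68 at index 8, swap → [77, 69, 73, 68, 65, 46, 56, 37, 55, 25]
extract-max #3 returns 77:
  remove root 77; move last element 25 to root → [25, 69, 73, 68, 65, 46, 56, 37, 55]
  25 vs larger child 73 at index 2, swap → [73, 69, 25, 68, 65, 46, 56, 37, 55]
  25 vs larger child 56 at index 6, swap → [73, 69, 56, 68, 65, 46, 25, 37, 55]
extract-max #4 returns 73:
  remove root 73; move last element 55 to root → [55, 69, 56, 68, 65, 46, 25, 37]
  55 vs larger child 69 at index 1, swap → [69, 55, 56, 68, 65, 46, 25, 37]
  55 vs larger child 68 at index 3, swap → [69, 68, 56, 55, 65, 46, 25, 37]
extract-max #5 returns 69:
  remove root 69; move last element 37 to root → [37, 68, 56, 55, 65, 46, 25]
  37 vs larger child 68 at index 1, swap → [68, 37, 56, 55, 65, 46, 25]
  37 vs larger child 65 at index 4, swap → [68, 65, 56, 55, 37, 46, 25]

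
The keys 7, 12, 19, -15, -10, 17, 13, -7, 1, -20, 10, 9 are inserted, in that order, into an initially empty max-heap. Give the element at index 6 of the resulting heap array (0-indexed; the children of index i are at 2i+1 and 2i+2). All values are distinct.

Insert 7:
  append 7 at index 0 → [7] (no swap needed)
Insert 12:
  append 12 at index 1 → [7, 12]
  12 > parent 7 at index 0, swap → [12, 7]
Insert 19:
  append 19 at index 2 → [12, 7, 19]
  19 > parent 12 at index 0, swap → [19, 7, 12]
Insert -15:
  append -15 at index 3 → [19, 7, 12, -15] (no swap needed)
Insert -10:
  append -10 at index 4 → [19, 7, 12, -15, -10] (no swap needed)
Insert 17:
  append 17 at index 5 → [19, 7, 12, -15, -10, 17]
  17 > parent 12 at index 2, swap → [19, 7, 17, -15, -10, 12]
Insert 13:
  append 13 at index 6 → [19, 7, 17, -15, -10, 12, 13] (no swap needed)
Insert -7:
  append -7 at index 7 → [19, 7, 17, -15, -10, 12, 13, -7]
  -7 > parent -15 at index 3, swap → [19, 7, 17, -7, -10, 12, 13, -15]
Insert 1:
  append 1 at index 8 → [19, 7, 17, -7, -10, 12, 13, -15, 1]
  1 > parent -7 at index 3, swap → [19, 7, 17, 1, -10, 12, 13, -15, -7]
Insert -20:
  append -20 at index 9 → [19, 7, 17, 1, -10, 12, 13, -15, -7, -20] (no swap needed)
Insert 10:
  append 10 at index 10 → [19, 7, 17, 1, -10, 12, 13, -15, -7, -20, 10]
  10 > parent -10 at index 4, swap → [19, 7, 17, 1, 10, 12, 13, -15, -7, -20, -10]
  10 > parent 7 at index 1, swap → [19, 10, 17, 1, 7, 12, 13, -15, -7, -20, -10]
Insert 9:
  append 9 at index 11 → [19, 10, 17, 1, 7, 12, 13, -15, -7, -20, -10, 9] (no swap needed)
resulting array: [19, 10, 17, 1, 7, 12, 13, -15, -7, -20, -10, 9]

13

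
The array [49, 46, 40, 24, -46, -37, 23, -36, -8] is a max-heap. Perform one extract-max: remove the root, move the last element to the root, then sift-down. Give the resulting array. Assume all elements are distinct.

remove root 49; move last element -8 to root → [-8, 46, 40, 24, -46, -37, 23, -36]
-8 vs larger child 46 at index 1, swap → [46, -8, 40, 24, -46, -37, 23, -36]
-8 vs larger child 24 at index 3, swap → [46, 24, 40, -8, -46, -37, 23, -36]

[46, 24, 40, -8, -46, -37, 23, -36]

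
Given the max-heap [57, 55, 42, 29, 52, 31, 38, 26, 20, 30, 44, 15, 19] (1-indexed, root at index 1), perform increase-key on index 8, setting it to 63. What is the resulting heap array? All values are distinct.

set index 8 from 26 to 63 → [57, 55, 42, 29, 52, 31, 38, 63, 20, 30, 44, 15, 19]
63 > parent 29 at index 4, swap → [57, 55, 42, 63, 52, 31, 38, 29, 20, 30, 44, 15, 19]
63 > parent 55 at index 2, swap → [57, 63, 42, 55, 52, 31, 38, 29, 20, 30, 44, 15, 19]
63 > parent 57 at index 1, swap → [63, 57, 42, 55, 52, 31, 38, 29, 20, 30, 44, 15, 19]

[63, 57, 42, 55, 52, 31, 38, 29, 20, 30, 44, 15, 19]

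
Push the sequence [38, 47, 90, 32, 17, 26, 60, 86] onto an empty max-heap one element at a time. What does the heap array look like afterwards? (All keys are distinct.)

[90, 86, 60, 38, 17, 26, 47, 32]

Insert 38:
  append 38 at index 0 → [38] (no swap needed)
Insert 47:
  append 47 at index 1 → [38, 47]
  47 > parent 38 at index 0, swap → [47, 38]
Insert 90:
  append 90 at index 2 → [47, 38, 90]
  90 > parent 47 at index 0, swap → [90, 38, 47]
Insert 32:
  append 32 at index 3 → [90, 38, 47, 32] (no swap needed)
Insert 17:
  append 17 at index 4 → [90, 38, 47, 32, 17] (no swap needed)
Insert 26:
  append 26 at index 5 → [90, 38, 47, 32, 17, 26] (no swap needed)
Insert 60:
  append 60 at index 6 → [90, 38, 47, 32, 17, 26, 60]
  60 > parent 47 at index 2, swap → [90, 38, 60, 32, 17, 26, 47]
Insert 86:
  append 86 at index 7 → [90, 38, 60, 32, 17, 26, 47, 86]
  86 > parent 32 at index 3, swap → [90, 38, 60, 86, 17, 26, 47, 32]
  86 > parent 38 at index 1, swap → [90, 86, 60, 38, 17, 26, 47, 32]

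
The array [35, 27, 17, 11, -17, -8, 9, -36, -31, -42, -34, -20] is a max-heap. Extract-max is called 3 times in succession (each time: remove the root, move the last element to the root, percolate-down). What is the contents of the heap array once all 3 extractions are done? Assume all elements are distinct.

[11, -17, 9, -20, -42, -8, -34, -36, -31]

extract-max #1 returns 35:
  remove root 35; move last element -20 to root → [-20, 27, 17, 11, -17, -8, 9, -36, -31, -42, -34]
  -20 vs larger child 27 at index 1, swap → [27, -20, 17, 11, -17, -8, 9, -36, -31, -42, -34]
  -20 vs larger child 11 at index 3, swap → [27, 11, 17, -20, -17, -8, 9, -36, -31, -42, -34]
extract-max #2 returns 27:
  remove root 27; move last element -34 to root → [-34, 11, 17, -20, -17, -8, 9, -36, -31, -42]
  -34 vs larger child 17 at index 2, swap → [17, 11, -34, -20, -17, -8, 9, -36, -31, -42]
  -34 vs larger child 9 at index 6, swap → [17, 11, 9, -20, -17, -8, -34, -36, -31, -42]
extract-max #3 returns 17:
  remove root 17; move last element -42 to root → [-42, 11, 9, -20, -17, -8, -34, -36, -31]
  -42 vs larger child 11 at index 1, swap → [11, -42, 9, -20, -17, -8, -34, -36, -31]
  -42 vs larger child -17 at index 4, swap → [11, -17, 9, -20, -42, -8, -34, -36, -31]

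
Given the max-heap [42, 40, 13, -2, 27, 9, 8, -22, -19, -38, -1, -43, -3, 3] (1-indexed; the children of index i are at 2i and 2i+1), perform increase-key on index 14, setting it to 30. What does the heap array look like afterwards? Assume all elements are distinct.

[42, 40, 30, -2, 27, 9, 13, -22, -19, -38, -1, -43, -3, 8]

set index 14 from 3 to 30 → [42, 40, 13, -2, 27, 9, 8, -22, -19, -38, -1, -43, -3, 30]
30 > parent 8 at index 7, swap → [42, 40, 13, -2, 27, 9, 30, -22, -19, -38, -1, -43, -3, 8]
30 > parent 13 at index 3, swap → [42, 40, 30, -2, 27, 9, 13, -22, -19, -38, -1, -43, -3, 8]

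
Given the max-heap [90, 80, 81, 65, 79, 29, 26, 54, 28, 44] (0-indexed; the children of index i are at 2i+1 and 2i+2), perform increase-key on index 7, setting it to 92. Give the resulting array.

[92, 90, 81, 80, 79, 29, 26, 65, 28, 44]

set index 7 from 54 to 92 → [90, 80, 81, 65, 79, 29, 26, 92, 28, 44]
92 > parent 65 at index 3, swap → [90, 80, 81, 92, 79, 29, 26, 65, 28, 44]
92 > parent 80 at index 1, swap → [90, 92, 81, 80, 79, 29, 26, 65, 28, 44]
92 > parent 90 at index 0, swap → [92, 90, 81, 80, 79, 29, 26, 65, 28, 44]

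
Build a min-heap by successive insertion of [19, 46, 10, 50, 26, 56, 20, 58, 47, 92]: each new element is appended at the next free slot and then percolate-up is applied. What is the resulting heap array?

[10, 26, 19, 47, 46, 56, 20, 58, 50, 92]

Insert 19:
  append 19 at index 0 → [19] (no swap needed)
Insert 46:
  append 46 at index 1 → [19, 46] (no swap needed)
Insert 10:
  append 10 at index 2 → [19, 46, 10]
  10 < parent 19 at index 0, swap → [10, 46, 19]
Insert 50:
  append 50 at index 3 → [10, 46, 19, 50] (no swap needed)
Insert 26:
  append 26 at index 4 → [10, 46, 19, 50, 26]
  26 < parent 46 at index 1, swap → [10, 26, 19, 50, 46]
Insert 56:
  append 56 at index 5 → [10, 26, 19, 50, 46, 56] (no swap needed)
Insert 20:
  append 20 at index 6 → [10, 26, 19, 50, 46, 56, 20] (no swap needed)
Insert 58:
  append 58 at index 7 → [10, 26, 19, 50, 46, 56, 20, 58] (no swap needed)
Insert 47:
  append 47 at index 8 → [10, 26, 19, 50, 46, 56, 20, 58, 47]
  47 < parent 50 at index 3, swap → [10, 26, 19, 47, 46, 56, 20, 58, 50]
Insert 92:
  append 92 at index 9 → [10, 26, 19, 47, 46, 56, 20, 58, 50, 92] (no swap needed)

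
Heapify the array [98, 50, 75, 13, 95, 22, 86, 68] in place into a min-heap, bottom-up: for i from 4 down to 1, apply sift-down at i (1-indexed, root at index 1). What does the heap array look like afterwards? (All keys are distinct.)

[13, 50, 22, 68, 95, 75, 86, 98]

sift down from index 4: already satisfies heap property
sift down from index 3:
  75 vs smaller child 22 at index 6, swap → [98, 50, 22, 13, 95, 75, 86, 68]
sift down from index 2:
  50 vs smaller child 13 at index 4, swap → [98, 13, 22, 50, 95, 75, 86, 68]
sift down from index 1:
  98 vs smaller child 13 at index 2, swap → [13, 98, 22, 50, 95, 75, 86, 68]
  98 vs smaller child 50 at index 4, swap → [13, 50, 22, 98, 95, 75, 86, 68]
  98 vs only child 68 at index 8, swap → [13, 50, 22, 68, 95, 75, 86, 98]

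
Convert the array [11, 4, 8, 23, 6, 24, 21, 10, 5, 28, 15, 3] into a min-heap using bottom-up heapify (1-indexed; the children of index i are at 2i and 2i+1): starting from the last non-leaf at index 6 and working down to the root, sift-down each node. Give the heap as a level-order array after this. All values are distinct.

sift down from index 6:
  24 vs only child 3 at index 12, swap → [11, 4, 8, 23, 6, 3, 21, 10, 5, 28, 15, 24]
sift down from index 5: already satisfies heap property
sift down from index 4:
  23 vs smaller child 5 at index 9, swap → [11, 4, 8, 5, 6, 3, 21, 10, 23, 28, 15, 24]
sift down from index 3:
  8 vs smaller child 3 at index 6, swap → [11, 4, 3, 5, 6, 8, 21, 10, 23, 28, 15, 24]
sift down from index 2: already satisfies heap property
sift down from index 1:
  11 vs smaller child 3 at index 3, swap → [3, 4, 11, 5, 6, 8, 21, 10, 23, 28, 15, 24]
  11 vs smaller child 8 at index 6, swap → [3, 4, 8, 5, 6, 11, 21, 10, 23, 28, 15, 24]

[3, 4, 8, 5, 6, 11, 21, 10, 23, 28, 15, 24]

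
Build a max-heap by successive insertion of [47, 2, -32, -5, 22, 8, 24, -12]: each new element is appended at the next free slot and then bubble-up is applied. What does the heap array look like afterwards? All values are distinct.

Insert 47:
  append 47 at index 0 → [47] (no swap needed)
Insert 2:
  append 2 at index 1 → [47, 2] (no swap needed)
Insert -32:
  append -32 at index 2 → [47, 2, -32] (no swap needed)
Insert -5:
  append -5 at index 3 → [47, 2, -32, -5] (no swap needed)
Insert 22:
  append 22 at index 4 → [47, 2, -32, -5, 22]
  22 > parent 2 at index 1, swap → [47, 22, -32, -5, 2]
Insert 8:
  append 8 at index 5 → [47, 22, -32, -5, 2, 8]
  8 > parent -32 at index 2, swap → [47, 22, 8, -5, 2, -32]
Insert 24:
  append 24 at index 6 → [47, 22, 8, -5, 2, -32, 24]
  24 > parent 8 at index 2, swap → [47, 22, 24, -5, 2, -32, 8]
Insert -12:
  append -12 at index 7 → [47, 22, 24, -5, 2, -32, 8, -12] (no swap needed)

[47, 22, 24, -5, 2, -32, 8, -12]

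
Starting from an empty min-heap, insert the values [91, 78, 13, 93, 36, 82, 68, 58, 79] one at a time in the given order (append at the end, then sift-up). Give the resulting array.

[13, 36, 68, 58, 91, 82, 78, 93, 79]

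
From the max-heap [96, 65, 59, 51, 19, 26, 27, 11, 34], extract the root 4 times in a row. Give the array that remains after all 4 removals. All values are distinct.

[34, 26, 27, 11, 19]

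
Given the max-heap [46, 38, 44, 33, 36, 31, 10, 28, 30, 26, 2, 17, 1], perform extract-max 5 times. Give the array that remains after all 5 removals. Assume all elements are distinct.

extract-max #1 returns 46:
  remove root 46; move last element 1 to root → [1, 38, 44, 33, 36, 31, 10, 28, 30, 26, 2, 17]
  1 vs larger child 44 at index 2, swap → [44, 38, 1, 33, 36, 31, 10, 28, 30, 26, 2, 17]
  1 vs larger child 31 at index 5, swap → [44, 38, 31, 33, 36, 1, 10, 28, 30, 26, 2, 17]
  1 vs only child 17 at index 11, swap → [44, 38, 31, 33, 36, 17, 10, 28, 30, 26, 2, 1]
extract-max #2 returns 44:
  remove root 44; move last element 1 to root → [1, 38, 31, 33, 36, 17, 10, 28, 30, 26, 2]
  1 vs larger child 38 at index 1, swap → [38, 1, 31, 33, 36, 17, 10, 28, 30, 26, 2]
  1 vs larger child 36 at index 4, swap → [38, 36, 31, 33, 1, 17, 10, 28, 30, 26, 2]
  1 vs larger child 26 at index 9, swap → [38, 36, 31, 33, 26, 17, 10, 28, 30, 1, 2]
extract-max #3 returns 38:
  remove root 38; move last element 2 to root → [2, 36, 31, 33, 26, 17, 10, 28, 30, 1]
  2 vs larger child 36 at index 1, swap → [36, 2, 31, 33, 26, 17, 10, 28, 30, 1]
  2 vs larger child 33 at index 3, swap → [36, 33, 31, 2, 26, 17, 10, 28, 30, 1]
  2 vs larger child 30 at index 8, swap → [36, 33, 31, 30, 26, 17, 10, 28, 2, 1]
extract-max #4 returns 36:
  remove root 36; move last element 1 to root → [1, 33, 31, 30, 26, 17, 10, 28, 2]
  1 vs larger child 33 at index 1, swap → [33, 1, 31, 30, 26, 17, 10, 28, 2]
  1 vs larger child 30 at index 3, swap → [33, 30, 31, 1, 26, 17, 10, 28, 2]
  1 vs larger child 28 at index 7, swap → [33, 30, 31, 28, 26, 17, 10, 1, 2]
extract-max #5 returns 33:
  remove root 33; move last element 2 to root → [2, 30, 31, 28, 26, 17, 10, 1]
  2 vs larger child 31 at index 2, swap → [31, 30, 2, 28, 26, 17, 10, 1]
  2 vs larger child 17 at index 5, swap → [31, 30, 17, 28, 26, 2, 10, 1]

[31, 30, 17, 28, 26, 2, 10, 1]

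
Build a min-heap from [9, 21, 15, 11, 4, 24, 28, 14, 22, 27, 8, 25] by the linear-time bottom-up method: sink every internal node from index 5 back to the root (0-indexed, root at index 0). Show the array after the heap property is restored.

[4, 8, 15, 11, 9, 24, 28, 14, 22, 27, 21, 25]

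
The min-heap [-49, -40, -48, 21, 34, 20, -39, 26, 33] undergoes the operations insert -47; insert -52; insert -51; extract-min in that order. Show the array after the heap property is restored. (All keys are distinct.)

[-51, -49, -48, 21, -47, 20, -39, 26, 33, 34, -40]

insert -47:
  append -47 at index 9 → [-49, -40, -48, 21, 34, 20, -39, 26, 33, -47]
  -47 < parent 34 at index 4, swap → [-49, -40, -48, 21, -47, 20, -39, 26, 33, 34]
  -47 < parent -40 at index 1, swap → [-49, -47, -48, 21, -40, 20, -39, 26, 33, 34]
insert -52:
  append -52 at index 10 → [-49, -47, -48, 21, -40, 20, -39, 26, 33, 34, -52]
  -52 < parent -40 at index 4, swap → [-49, -47, -48, 21, -52, 20, -39, 26, 33, 34, -40]
  -52 < parent -47 at index 1, swap → [-49, -52, -48, 21, -47, 20, -39, 26, 33, 34, -40]
  -52 < parent -49 at index 0, swap → [-52, -49, -48, 21, -47, 20, -39, 26, 33, 34, -40]
insert -51:
  append -51 at index 11 → [-52, -49, -48, 21, -47, 20, -39, 26, 33, 34, -40, -51]
  -51 < parent 20 at index 5, swap → [-52, -49, -48, 21, -47, -51, -39, 26, 33, 34, -40, 20]
  -51 < parent -48 at index 2, swap → [-52, -49, -51, 21, -47, -48, -39, 26, 33, 34, -40, 20]
extract-min → returns -52:
  remove root -52; move last element 20 to root → [20, -49, -51, 21, -47, -48, -39, 26, 33, 34, -40]
  20 vs smaller child -51 at index 2, swap → [-51, -49, 20, 21, -47, -48, -39, 26, 33, 34, -40]
  20 vs smaller child -48 at index 5, swap → [-51, -49, -48, 21, -47, 20, -39, 26, 33, 34, -40]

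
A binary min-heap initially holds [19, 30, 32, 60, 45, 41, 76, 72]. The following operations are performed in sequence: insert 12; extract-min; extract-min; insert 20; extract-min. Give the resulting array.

[30, 45, 32, 60, 72, 41, 76]

insert 12:
  append 12 at index 8 → [19, 30, 32, 60, 45, 41, 76, 72, 12]
  12 < parent 60 at index 3, swap → [19, 30, 32, 12, 45, 41, 76, 72, 60]
  12 < parent 30 at index 1, swap → [19, 12, 32, 30, 45, 41, 76, 72, 60]
  12 < parent 19 at index 0, swap → [12, 19, 32, 30, 45, 41, 76, 72, 60]
extract-min → returns 12:
  remove root 12; move last element 60 to root → [60, 19, 32, 30, 45, 41, 76, 72]
  60 vs smaller child 19 at index 1, swap → [19, 60, 32, 30, 45, 41, 76, 72]
  60 vs smaller child 30 at index 3, swap → [19, 30, 32, 60, 45, 41, 76, 72]
extract-min → returns 19:
  remove root 19; move last element 72 to root → [72, 30, 32, 60, 45, 41, 76]
  72 vs smaller child 30 at index 1, swap → [30, 72, 32, 60, 45, 41, 76]
  72 vs smaller child 45 at index 4, swap → [30, 45, 32, 60, 72, 41, 76]
insert 20:
  append 20 at index 7 → [30, 45, 32, 60, 72, 41, 76, 20]
  20 < parent 60 at index 3, swap → [30, 45, 32, 20, 72, 41, 76, 60]
  20 < parent 45 at index 1, swap → [30, 20, 32, 45, 72, 41, 76, 60]
  20 < parent 30 at index 0, swap → [20, 30, 32, 45, 72, 41, 76, 60]
extract-min → returns 20:
  remove root 20; move last element 60 to root → [60, 30, 32, 45, 72, 41, 76]
  60 vs smaller child 30 at index 1, swap → [30, 60, 32, 45, 72, 41, 76]
  60 vs smaller child 45 at index 3, swap → [30, 45, 32, 60, 72, 41, 76]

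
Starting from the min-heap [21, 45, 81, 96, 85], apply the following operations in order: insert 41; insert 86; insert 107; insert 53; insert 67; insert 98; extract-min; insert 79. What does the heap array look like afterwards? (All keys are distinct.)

[41, 45, 81, 53, 67, 98, 86, 107, 96, 85, 79]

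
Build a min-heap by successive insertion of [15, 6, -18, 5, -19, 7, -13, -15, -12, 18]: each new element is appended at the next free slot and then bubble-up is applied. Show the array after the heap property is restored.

Insert 15:
  append 15 at index 0 → [15] (no swap needed)
Insert 6:
  append 6 at index 1 → [15, 6]
  6 < parent 15 at index 0, swap → [6, 15]
Insert -18:
  append -18 at index 2 → [6, 15, -18]
  -18 < parent 6 at index 0, swap → [-18, 15, 6]
Insert 5:
  append 5 at index 3 → [-18, 15, 6, 5]
  5 < parent 15 at index 1, swap → [-18, 5, 6, 15]
Insert -19:
  append -19 at index 4 → [-18, 5, 6, 15, -19]
  -19 < parent 5 at index 1, swap → [-18, -19, 6, 15, 5]
  -19 < parent -18 at index 0, swap → [-19, -18, 6, 15, 5]
Insert 7:
  append 7 at index 5 → [-19, -18, 6, 15, 5, 7] (no swap needed)
Insert -13:
  append -13 at index 6 → [-19, -18, 6, 15, 5, 7, -13]
  -13 < parent 6 at index 2, swap → [-19, -18, -13, 15, 5, 7, 6]
Insert -15:
  append -15 at index 7 → [-19, -18, -13, 15, 5, 7, 6, -15]
  -15 < parent 15 at index 3, swap → [-19, -18, -13, -15, 5, 7, 6, 15]
Insert -12:
  append -12 at index 8 → [-19, -18, -13, -15, 5, 7, 6, 15, -12] (no swap needed)
Insert 18:
  append 18 at index 9 → [-19, -18, -13, -15, 5, 7, 6, 15, -12, 18] (no swap needed)

[-19, -18, -13, -15, 5, 7, 6, 15, -12, 18]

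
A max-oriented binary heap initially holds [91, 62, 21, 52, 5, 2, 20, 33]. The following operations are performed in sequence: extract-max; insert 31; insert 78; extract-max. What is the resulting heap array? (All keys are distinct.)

[62, 52, 21, 33, 5, 2, 20, 31]

extract-max → returns 91:
  remove root 91; move last element 33 to root → [33, 62, 21, 52, 5, 2, 20]
  33 vs larger child 62 at index 1, swap → [62, 33, 21, 52, 5, 2, 20]
  33 vs larger child 52 at index 3, swap → [62, 52, 21, 33, 5, 2, 20]
insert 31:
  append 31 at index 7 → [62, 52, 21, 33, 5, 2, 20, 31] (no swap needed)
insert 78:
  append 78 at index 8 → [62, 52, 21, 33, 5, 2, 20, 31, 78]
  78 > parent 33 at index 3, swap → [62, 52, 21, 78, 5, 2, 20, 31, 33]
  78 > parent 52 at index 1, swap → [62, 78, 21, 52, 5, 2, 20, 31, 33]
  78 > parent 62 at index 0, swap → [78, 62, 21, 52, 5, 2, 20, 31, 33]
extract-max → returns 78:
  remove root 78; move last element 33 to root → [33, 62, 21, 52, 5, 2, 20, 31]
  33 vs larger child 62 at index 1, swap → [62, 33, 21, 52, 5, 2, 20, 31]
  33 vs larger child 52 at index 3, swap → [62, 52, 21, 33, 5, 2, 20, 31]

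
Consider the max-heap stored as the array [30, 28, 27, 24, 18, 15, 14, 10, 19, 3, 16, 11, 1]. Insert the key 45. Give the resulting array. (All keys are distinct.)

append 45 at index 13 → [30, 28, 27, 24, 18, 15, 14, 10, 19, 3, 16, 11, 1, 45]
45 > parent 14 at index 6, swap → [30, 28, 27, 24, 18, 15, 45, 10, 19, 3, 16, 11, 1, 14]
45 > parent 27 at index 2, swap → [30, 28, 45, 24, 18, 15, 27, 10, 19, 3, 16, 11, 1, 14]
45 > parent 30 at index 0, swap → [45, 28, 30, 24, 18, 15, 27, 10, 19, 3, 16, 11, 1, 14]

[45, 28, 30, 24, 18, 15, 27, 10, 19, 3, 16, 11, 1, 14]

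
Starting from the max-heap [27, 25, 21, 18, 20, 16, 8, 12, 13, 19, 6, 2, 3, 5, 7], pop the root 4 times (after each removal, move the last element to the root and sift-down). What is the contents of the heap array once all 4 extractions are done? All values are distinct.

extract-max #1 returns 27:
  remove root 27; move last element 7 to root → [7, 25, 21, 18, 20, 16, 8, 12, 13, 19, 6, 2, 3, 5]
  7 vs larger child 25 at index 1, swap → [25, 7, 21, 18, 20, 16, 8, 12, 13, 19, 6, 2, 3, 5]
  7 vs larger child 20 at index 4, swap → [25, 20, 21, 18, 7, 16, 8, 12, 13, 19, 6, 2, 3, 5]
  7 vs larger child 19 at index 9, swap → [25, 20, 21, 18, 19, 16, 8, 12, 13, 7, 6, 2, 3, 5]
extract-max #2 returns 25:
  remove root 25; move last element 5 to root → [5, 20, 21, 18, 19, 16, 8, 12, 13, 7, 6, 2, 3]
  5 vs larger child 21 at index 2, swap → [21, 20, 5, 18, 19, 16, 8, 12, 13, 7, 6, 2, 3]
  5 vs larger child 16 at index 5, swap → [21, 20, 16, 18, 19, 5, 8, 12, 13, 7, 6, 2, 3]
extract-max #3 returns 21:
  remove root 21; move last element 3 to root → [3, 20, 16, 18, 19, 5, 8, 12, 13, 7, 6, 2]
  3 vs larger child 20 at index 1, swap → [20, 3, 16, 18, 19, 5, 8, 12, 13, 7, 6, 2]
  3 vs larger child 19 at index 4, swap → [20, 19, 16, 18, 3, 5, 8, 12, 13, 7, 6, 2]
  3 vs larger child 7 at index 9, swap → [20, 19, 16, 18, 7, 5, 8, 12, 13, 3, 6, 2]
extract-max #4 returns 20:
  remove root 20; move last element 2 to root → [2, 19, 16, 18, 7, 5, 8, 12, 13, 3, 6]
  2 vs larger child 19 at index 1, swap → [19, 2, 16, 18, 7, 5, 8, 12, 13, 3, 6]
  2 vs larger child 18 at index 3, swap → [19, 18, 16, 2, 7, 5, 8, 12, 13, 3, 6]
  2 vs larger child 13 at index 8, swap → [19, 18, 16, 13, 7, 5, 8, 12, 2, 3, 6]

[19, 18, 16, 13, 7, 5, 8, 12, 2, 3, 6]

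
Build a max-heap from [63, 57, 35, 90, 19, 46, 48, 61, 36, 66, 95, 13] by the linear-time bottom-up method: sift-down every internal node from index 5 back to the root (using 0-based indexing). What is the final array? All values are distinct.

[95, 90, 48, 63, 66, 46, 35, 61, 36, 57, 19, 13]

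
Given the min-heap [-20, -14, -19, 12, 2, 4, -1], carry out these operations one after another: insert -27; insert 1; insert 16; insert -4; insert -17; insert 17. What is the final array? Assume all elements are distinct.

[-27, -20, -19, -14, -4, -17, -1, 12, 1, 16, 2, 4, 17]

insert -27:
  append -27 at index 7 → [-20, -14, -19, 12, 2, 4, -1, -27]
  -27 < parent 12 at index 3, swap → [-20, -14, -19, -27, 2, 4, -1, 12]
  -27 < parent -14 at index 1, swap → [-20, -27, -19, -14, 2, 4, -1, 12]
  -27 < parent -20 at index 0, swap → [-27, -20, -19, -14, 2, 4, -1, 12]
insert 1:
  append 1 at index 8 → [-27, -20, -19, -14, 2, 4, -1, 12, 1] (no swap needed)
insert 16:
  append 16 at index 9 → [-27, -20, -19, -14, 2, 4, -1, 12, 1, 16] (no swap needed)
insert -4:
  append -4 at index 10 → [-27, -20, -19, -14, 2, 4, -1, 12, 1, 16, -4]
  -4 < parent 2 at index 4, swap → [-27, -20, -19, -14, -4, 4, -1, 12, 1, 16, 2]
insert -17:
  append -17 at index 11 → [-27, -20, -19, -14, -4, 4, -1, 12, 1, 16, 2, -17]
  -17 < parent 4 at index 5, swap → [-27, -20, -19, -14, -4, -17, -1, 12, 1, 16, 2, 4]
insert 17:
  append 17 at index 12 → [-27, -20, -19, -14, -4, -17, -1, 12, 1, 16, 2, 4, 17] (no swap needed)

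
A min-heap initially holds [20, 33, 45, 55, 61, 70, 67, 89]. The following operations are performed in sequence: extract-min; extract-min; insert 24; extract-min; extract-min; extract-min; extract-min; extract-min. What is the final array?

[70, 89]

extract-min → returns 20:
  remove root 20; move last element 89 to root → [89, 33, 45, 55, 61, 70, 67]
  89 vs smaller child 33 at index 1, swap → [33, 89, 45, 55, 61, 70, 67]
  89 vs smaller child 55 at index 3, swap → [33, 55, 45, 89, 61, 70, 67]
extract-min → returns 33:
  remove root 33; move last element 67 to root → [67, 55, 45, 89, 61, 70]
  67 vs smaller child 45 at index 2, swap → [45, 55, 67, 89, 61, 70]
insert 24:
  append 24 at index 6 → [45, 55, 67, 89, 61, 70, 24]
  24 < parent 67 at index 2, swap → [45, 55, 24, 89, 61, 70, 67]
  24 < parent 45 at index 0, swap → [24, 55, 45, 89, 61, 70, 67]
extract-min → returns 24:
  remove root 24; move last element 67 to root → [67, 55, 45, 89, 61, 70]
  67 vs smaller child 45 at index 2, swap → [45, 55, 67, 89, 61, 70]
extract-min → returns 45:
  remove root 45; move last element 70 to root → [70, 55, 67, 89, 61]
  70 vs smaller child 55 at index 1, swap → [55, 70, 67, 89, 61]
  70 vs smaller child 61 at index 4, swap → [55, 61, 67, 89, 70]
extract-min → returns 55:
  remove root 55; move last element 70 to root → [70, 61, 67, 89]
  70 vs smaller child 61 at index 1, swap → [61, 70, 67, 89]
extract-min → returns 61:
  remove root 61; move last element 89 to root → [89, 70, 67]
  89 vs smaller child 67 at index 2, swap → [67, 70, 89]
extract-min → returns 67:
  remove root 67; move last element 89 to root → [89, 70]
  89 vs only child 70 at index 1, swap → [70, 89]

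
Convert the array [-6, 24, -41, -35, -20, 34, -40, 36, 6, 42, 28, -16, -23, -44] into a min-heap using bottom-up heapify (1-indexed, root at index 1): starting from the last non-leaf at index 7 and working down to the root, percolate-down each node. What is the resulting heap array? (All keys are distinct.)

[-44, -35, -41, 6, -20, -23, -40, 36, 24, 42, 28, -16, 34, -6]

sift down from index 7:
  -40 vs only child -44 at index 14, swap → [-6, 24, -41, -35, -20, 34, -44, 36, 6, 42, 28, -16, -23, -40]
sift down from index 6:
  34 vs smaller child -23 at index 13, swap → [-6, 24, -41, -35, -20, -23, -44, 36, 6, 42, 28, -16, 34, -40]
sift down from index 5: already satisfies heap property
sift down from index 4: already satisfies heap property
sift down from index 3:
  -41 vs smaller child -44 at index 7, swap → [-6, 24, -44, -35, -20, -23, -41, 36, 6, 42, 28, -16, 34, -40]
sift down from index 2:
  24 vs smaller child -35 at index 4, swap → [-6, -35, -44, 24, -20, -23, -41, 36, 6, 42, 28, -16, 34, -40]
  24 vs smaller child 6 at index 9, swap → [-6, -35, -44, 6, -20, -23, -41, 36, 24, 42, 28, -16, 34, -40]
sift down from index 1:
  -6 vs smaller child -44 at index 3, swap → [-44, -35, -6, 6, -20, -23, -41, 36, 24, 42, 28, -16, 34, -40]
  -6 vs smaller child -41 at index 7, swap → [-44, -35, -41, 6, -20, -23, -6, 36, 24, 42, 28, -16, 34, -40]
  -6 vs only child -40 at index 14, swap → [-44, -35, -41, 6, -20, -23, -40, 36, 24, 42, 28, -16, 34, -6]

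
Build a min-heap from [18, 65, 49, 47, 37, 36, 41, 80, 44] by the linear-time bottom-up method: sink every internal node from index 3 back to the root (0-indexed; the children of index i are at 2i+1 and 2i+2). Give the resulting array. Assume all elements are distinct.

sift down from index 3:
  47 vs smaller child 44 at index 8, swap → [18, 65, 49, 44, 37, 36, 41, 80, 47]
sift down from index 2:
  49 vs smaller child 36 at index 5, swap → [18, 65, 36, 44, 37, 49, 41, 80, 47]
sift down from index 1:
  65 vs smaller child 37 at index 4, swap → [18, 37, 36, 44, 65, 49, 41, 80, 47]
sift down from index 0: already satisfies heap property

[18, 37, 36, 44, 65, 49, 41, 80, 47]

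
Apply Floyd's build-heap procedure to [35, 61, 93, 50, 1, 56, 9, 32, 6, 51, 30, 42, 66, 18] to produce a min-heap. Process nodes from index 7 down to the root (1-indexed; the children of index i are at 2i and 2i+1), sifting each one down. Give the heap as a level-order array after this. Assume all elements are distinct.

[1, 6, 9, 32, 30, 42, 18, 35, 50, 51, 61, 56, 66, 93]

sift down from index 7: already satisfies heap property
sift down from index 6:
  56 vs smaller child 42 at index 12, swap → [35, 61, 93, 50, 1, 42, 9, 32, 6, 51, 30, 56, 66, 18]
sift down from index 5: already satisfies heap property
sift down from index 4:
  50 vs smaller child 6 at index 9, swap → [35, 61, 93, 6, 1, 42, 9, 32, 50, 51, 30, 56, 66, 18]
sift down from index 3:
  93 vs smaller child 9 at index 7, swap → [35, 61, 9, 6, 1, 42, 93, 32, 50, 51, 30, 56, 66, 18]
  93 vs only child 18 at index 14, swap → [35, 61, 9, 6, 1, 42, 18, 32, 50, 51, 30, 56, 66, 93]
sift down from index 2:
  61 vs smaller child 1 at index 5, swap → [35, 1, 9, 6, 61, 42, 18, 32, 50, 51, 30, 56, 66, 93]
  61 vs smaller child 30 at index 11, swap → [35, 1, 9, 6, 30, 42, 18, 32, 50, 51, 61, 56, 66, 93]
sift down from index 1:
  35 vs smaller child 1 at index 2, swap → [1, 35, 9, 6, 30, 42, 18, 32, 50, 51, 61, 56, 66, 93]
  35 vs smaller child 6 at index 4, swap → [1, 6, 9, 35, 30, 42, 18, 32, 50, 51, 61, 56, 66, 93]
  35 vs smaller child 32 at index 8, swap → [1, 6, 9, 32, 30, 42, 18, 35, 50, 51, 61, 56, 66, 93]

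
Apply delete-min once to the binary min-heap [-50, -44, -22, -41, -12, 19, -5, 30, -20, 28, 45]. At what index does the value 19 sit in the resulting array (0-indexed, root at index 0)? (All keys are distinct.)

5

remove root -50; move last element 45 to root → [45, -44, -22, -41, -12, 19, -5, 30, -20, 28]
45 vs smaller child -44 at index 1, swap → [-44, 45, -22, -41, -12, 19, -5, 30, -20, 28]
45 vs smaller child -41 at index 3, swap → [-44, -41, -22, 45, -12, 19, -5, 30, -20, 28]
45 vs smaller child -20 at index 8, swap → [-44, -41, -22, -20, -12, 19, -5, 30, 45, 28]
resulting array: [-44, -41, -22, -20, -12, 19, -5, 30, 45, 28]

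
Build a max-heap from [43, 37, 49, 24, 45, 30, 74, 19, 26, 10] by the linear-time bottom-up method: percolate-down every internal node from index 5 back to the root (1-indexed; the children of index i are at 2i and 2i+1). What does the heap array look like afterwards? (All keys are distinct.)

[74, 45, 49, 26, 37, 30, 43, 19, 24, 10]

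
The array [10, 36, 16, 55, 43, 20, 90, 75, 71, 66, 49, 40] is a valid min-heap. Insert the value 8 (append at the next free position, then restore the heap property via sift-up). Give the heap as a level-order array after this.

append 8 at index 12 → [10, 36, 16, 55, 43, 20, 90, 75, 71, 66, 49, 40, 8]
8 < parent 20 at index 5, swap → [10, 36, 16, 55, 43, 8, 90, 75, 71, 66, 49, 40, 20]
8 < parent 16 at index 2, swap → [10, 36, 8, 55, 43, 16, 90, 75, 71, 66, 49, 40, 20]
8 < parent 10 at index 0, swap → [8, 36, 10, 55, 43, 16, 90, 75, 71, 66, 49, 40, 20]

[8, 36, 10, 55, 43, 16, 90, 75, 71, 66, 49, 40, 20]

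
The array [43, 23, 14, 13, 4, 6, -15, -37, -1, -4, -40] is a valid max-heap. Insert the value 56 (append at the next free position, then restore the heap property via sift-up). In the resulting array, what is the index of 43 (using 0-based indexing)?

append 56 at index 11 → [43, 23, 14, 13, 4, 6, -15, -37, -1, -4, -40, 56]
56 > parent 6 at index 5, swap → [43, 23, 14, 13, 4, 56, -15, -37, -1, -4, -40, 6]
56 > parent 14 at index 2, swap → [43, 23, 56, 13, 4, 14, -15, -37, -1, -4, -40, 6]
56 > parent 43 at index 0, swap → [56, 23, 43, 13, 4, 14, -15, -37, -1, -4, -40, 6]
resulting array: [56, 23, 43, 13, 4, 14, -15, -37, -1, -4, -40, 6]

2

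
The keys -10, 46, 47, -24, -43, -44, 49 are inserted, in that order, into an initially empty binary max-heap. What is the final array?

[49, -10, 47, -24, -43, -44, 46]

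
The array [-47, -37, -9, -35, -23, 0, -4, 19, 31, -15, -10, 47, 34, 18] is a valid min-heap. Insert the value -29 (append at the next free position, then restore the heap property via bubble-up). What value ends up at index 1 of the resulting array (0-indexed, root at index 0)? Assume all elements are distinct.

-37

append -29 at index 14 → [-47, -37, -9, -35, -23, 0, -4, 19, 31, -15, -10, 47, 34, 18, -29]
-29 < parent -4 at index 6, swap → [-47, -37, -9, -35, -23, 0, -29, 19, 31, -15, -10, 47, 34, 18, -4]
-29 < parent -9 at index 2, swap → [-47, -37, -29, -35, -23, 0, -9, 19, 31, -15, -10, 47, 34, 18, -4]
resulting array: [-47, -37, -29, -35, -23, 0, -9, 19, 31, -15, -10, 47, 34, 18, -4]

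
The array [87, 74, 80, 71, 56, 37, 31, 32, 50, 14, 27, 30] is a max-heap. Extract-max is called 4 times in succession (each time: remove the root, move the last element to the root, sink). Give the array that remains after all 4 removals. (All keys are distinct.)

extract-max #1 returns 87:
  remove root 87; move last element 30 to root → [30, 74, 80, 71, 56, 37, 31, 32, 50, 14, 27]
  30 vs larger child 80 at index 2, swap → [80, 74, 30, 71, 56, 37, 31, 32, 50, 14, 27]
  30 vs larger child 37 at index 5, swap → [80, 74, 37, 71, 56, 30, 31, 32, 50, 14, 27]
extract-max #2 returns 80:
  remove root 80; move last element 27 to root → [27, 74, 37, 71, 56, 30, 31, 32, 50, 14]
  27 vs larger child 74 at index 1, swap → [74, 27, 37, 71, 56, 30, 31, 32, 50, 14]
  27 vs larger child 71 at index 3, swap → [74, 71, 37, 27, 56, 30, 31, 32, 50, 14]
  27 vs larger child 50 at index 8, swap → [74, 71, 37, 50, 56, 30, 31, 32, 27, 14]
extract-max #3 returns 74:
  remove root 74; move last element 14 to root → [14, 71, 37, 50, 56, 30, 31, 32, 27]
  14 vs larger child 71 at index 1, swap → [71, 14, 37, 50, 56, 30, 31, 32, 27]
  14 vs larger child 56 at index 4, swap → [71, 56, 37, 50, 14, 30, 31, 32, 27]
extract-max #4 returns 71:
  remove root 71; move last element 27 to root → [27, 56, 37, 50, 14, 30, 31, 32]
  27 vs larger child 56 at index 1, swap → [56, 27, 37, 50, 14, 30, 31, 32]
  27 vs larger child 50 at index 3, swap → [56, 50, 37, 27, 14, 30, 31, 32]
  27 vs only child 32 at index 7, swap → [56, 50, 37, 32, 14, 30, 31, 27]

[56, 50, 37, 32, 14, 30, 31, 27]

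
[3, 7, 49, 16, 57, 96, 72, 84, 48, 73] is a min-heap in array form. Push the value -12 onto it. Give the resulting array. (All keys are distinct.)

append -12 at index 10 → [3, 7, 49, 16, 57, 96, 72, 84, 48, 73, -12]
-12 < parent 57 at index 4, swap → [3, 7, 49, 16, -12, 96, 72, 84, 48, 73, 57]
-12 < parent 7 at index 1, swap → [3, -12, 49, 16, 7, 96, 72, 84, 48, 73, 57]
-12 < parent 3 at index 0, swap → [-12, 3, 49, 16, 7, 96, 72, 84, 48, 73, 57]

[-12, 3, 49, 16, 7, 96, 72, 84, 48, 73, 57]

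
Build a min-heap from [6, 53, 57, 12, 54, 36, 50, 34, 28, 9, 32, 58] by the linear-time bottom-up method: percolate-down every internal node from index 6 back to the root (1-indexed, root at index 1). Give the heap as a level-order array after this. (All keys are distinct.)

sift down from index 6: already satisfies heap property
sift down from index 5:
  54 vs smaller child 9 at index 10, swap → [6, 53, 57, 12, 9, 36, 50, 34, 28, 54, 32, 58]
sift down from index 4: already satisfies heap property
sift down from index 3:
  57 vs smaller child 36 at index 6, swap → [6, 53, 36, 12, 9, 57, 50, 34, 28, 54, 32, 58]
sift down from index 2:
  53 vs smaller child 9 at index 5, swap → [6, 9, 36, 12, 53, 57, 50, 34, 28, 54, 32, 58]
  53 vs smaller child 32 at index 11, swap → [6, 9, 36, 12, 32, 57, 50, 34, 28, 54, 53, 58]
sift down from index 1: already satisfies heap property

[6, 9, 36, 12, 32, 57, 50, 34, 28, 54, 53, 58]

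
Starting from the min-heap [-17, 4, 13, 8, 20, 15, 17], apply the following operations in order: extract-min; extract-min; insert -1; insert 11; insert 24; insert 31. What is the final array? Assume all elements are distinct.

extract-min → returns -17:
  remove root -17; move last element 17 to root → [17, 4, 13, 8, 20, 15]
  17 vs smaller child 4 at index 1, swap → [4, 17, 13, 8, 20, 15]
  17 vs smaller child 8 at index 3, swap → [4, 8, 13, 17, 20, 15]
extract-min → returns 4:
  remove root 4; move last element 15 to root → [15, 8, 13, 17, 20]
  15 vs smaller child 8 at index 1, swap → [8, 15, 13, 17, 20]
insert -1:
  append -1 at index 5 → [8, 15, 13, 17, 20, -1]
  -1 < parent 13 at index 2, swap → [8, 15, -1, 17, 20, 13]
  -1 < parent 8 at index 0, swap → [-1, 15, 8, 17, 20, 13]
insert 11:
  append 11 at index 6 → [-1, 15, 8, 17, 20, 13, 11] (no swap needed)
insert 24:
  append 24 at index 7 → [-1, 15, 8, 17, 20, 13, 11, 24] (no swap needed)
insert 31:
  append 31 at index 8 → [-1, 15, 8, 17, 20, 13, 11, 24, 31] (no swap needed)

[-1, 15, 8, 17, 20, 13, 11, 24, 31]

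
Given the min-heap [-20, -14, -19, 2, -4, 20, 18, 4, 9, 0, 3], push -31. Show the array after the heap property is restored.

append -31 at index 11 → [-20, -14, -19, 2, -4, 20, 18, 4, 9, 0, 3, -31]
-31 < parent 20 at index 5, swap → [-20, -14, -19, 2, -4, -31, 18, 4, 9, 0, 3, 20]
-31 < parent -19 at index 2, swap → [-20, -14, -31, 2, -4, -19, 18, 4, 9, 0, 3, 20]
-31 < parent -20 at index 0, swap → [-31, -14, -20, 2, -4, -19, 18, 4, 9, 0, 3, 20]

[-31, -14, -20, 2, -4, -19, 18, 4, 9, 0, 3, 20]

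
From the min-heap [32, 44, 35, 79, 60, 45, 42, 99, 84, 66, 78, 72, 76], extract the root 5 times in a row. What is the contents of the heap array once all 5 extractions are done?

[60, 66, 72, 79, 84, 78, 76, 99]

extract-min #1 returns 32:
  remove root 32; move last element 76 to root → [76, 44, 35, 79, 60, 45, 42, 99, 84, 66, 78, 72]
  76 vs smaller child 35 at index 2, swap → [35, 44, 76, 79, 60, 45, 42, 99, 84, 66, 78, 72]
  76 vs smaller child 42 at index 6, swap → [35, 44, 42, 79, 60, 45, 76, 99, 84, 66, 78, 72]
extract-min #2 returns 35:
  remove root 35; move last element 72 to root → [72, 44, 42, 79, 60, 45, 76, 99, 84, 66, 78]
  72 vs smaller child 42 at index 2, swap → [42, 44, 72, 79, 60, 45, 76, 99, 84, 66, 78]
  72 vs smaller child 45 at index 5, swap → [42, 44, 45, 79, 60, 72, 76, 99, 84, 66, 78]
extract-min #3 returns 42:
  remove root 42; move last element 78 to root → [78, 44, 45, 79, 60, 72, 76, 99, 84, 66]
  78 vs smaller child 44 at index 1, swap → [44, 78, 45, 79, 60, 72, 76, 99, 84, 66]
  78 vs smaller child 60 at index 4, swap → [44, 60, 45, 79, 78, 72, 76, 99, 84, 66]
  78 vs only child 66 at index 9, swap → [44, 60, 45, 79, 66, 72, 76, 99, 84, 78]
extract-min #4 returns 44:
  remove root 44; move last element 78 to root → [78, 60, 45, 79, 66, 72, 76, 99, 84]
  78 vs smaller child 45 at index 2, swap → [45, 60, 78, 79, 66, 72, 76, 99, 84]
  78 vs smaller child 72 at index 5, swap → [45, 60, 72, 79, 66, 78, 76, 99, 84]
extract-min #5 returns 45:
  remove root 45; move last element 84 to root → [84, 60, 72, 79, 66, 78, 76, 99]
  84 vs smaller child 60 at index 1, swap → [60, 84, 72, 79, 66, 78, 76, 99]
  84 vs smaller child 66 at index 4, swap → [60, 66, 72, 79, 84, 78, 76, 99]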